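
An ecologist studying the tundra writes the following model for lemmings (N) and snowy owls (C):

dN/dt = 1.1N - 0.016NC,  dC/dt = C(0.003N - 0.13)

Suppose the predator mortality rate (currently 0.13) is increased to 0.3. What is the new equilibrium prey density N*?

N* ≈ 100

At the interior fixed point, setting dC/dt = 0 with C > 0 fixes N* = (predator death rate)/(NC coefficient) — independent of the other coefficients.
With the change, N* = 0.3/0.003 = 100; it rises from 43.3.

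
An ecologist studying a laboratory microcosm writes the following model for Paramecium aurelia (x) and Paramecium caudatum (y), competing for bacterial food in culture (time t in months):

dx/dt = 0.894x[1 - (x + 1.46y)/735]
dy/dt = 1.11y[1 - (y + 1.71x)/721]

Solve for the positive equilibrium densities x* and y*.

Setting both brackets to zero gives the nullclines x + 1.46y = 735 and 1.71x + y = 721.
Substituting y = 721 - 1.71x into the first: x(1 - 1.46·1.71) = 735 - 1.46·721.
So x* = -318/-1.5 = 212, and then y* = 721 - 1.71·212 = 358.

x* ≈ 212, y* ≈ 358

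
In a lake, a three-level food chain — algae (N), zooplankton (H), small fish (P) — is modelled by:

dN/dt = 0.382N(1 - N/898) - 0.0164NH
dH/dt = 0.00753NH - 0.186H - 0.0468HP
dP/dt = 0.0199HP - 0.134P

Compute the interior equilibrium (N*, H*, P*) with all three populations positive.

N* ≈ 638, H* ≈ 6.73, P* ≈ 98.7

From dP/dt = 0: 0.0199H* = 0.134, so H* = 6.73.
From dN/dt = 0: 0.382(1 - N*/898) = 0.0164·6.73, giving N* = 898·(1 - 0.289) = 638.
From dH/dt = 0: 0.00753·638 - 0.186 = 0.0468P*, so P* = 4.62/0.0468 = 98.7.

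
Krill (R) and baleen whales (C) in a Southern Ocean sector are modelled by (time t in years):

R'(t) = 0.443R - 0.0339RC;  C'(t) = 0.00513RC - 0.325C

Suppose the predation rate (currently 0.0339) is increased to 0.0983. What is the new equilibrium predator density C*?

C* ≈ 4.51

At the interior fixed point, setting dR/dt = 0 with R > 0 fixes C* = (prey growth rate)/(RC coefficient) — independent of the other coefficients.
With the change, C* = 0.443/0.0983 = 4.51; it falls from 13.1.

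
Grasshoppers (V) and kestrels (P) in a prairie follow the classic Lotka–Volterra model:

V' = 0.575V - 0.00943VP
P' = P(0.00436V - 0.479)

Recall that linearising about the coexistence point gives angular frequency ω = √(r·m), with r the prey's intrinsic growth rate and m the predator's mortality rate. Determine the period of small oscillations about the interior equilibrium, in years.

Here r = 0.575 and m = 0.479, so r·m = 0.275.
ω = √0.275 = 0.525 per year, hence T = 2π/ω ≈ 12 years.

T ≈ 12 years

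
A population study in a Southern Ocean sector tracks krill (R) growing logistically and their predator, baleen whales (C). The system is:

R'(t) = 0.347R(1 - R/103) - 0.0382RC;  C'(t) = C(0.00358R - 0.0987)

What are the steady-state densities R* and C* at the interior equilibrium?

From dC/dt = 0 with C > 0: 0.00358R* = 0.0987, so R* = 27.6.
Substitute into dR/dt = 0: 0.347(1 - 27.6/103) = 0.0382C*.
The bracket is 0.732, giving C* = 0.254/0.0382 = 6.65.

R* ≈ 27.6, C* ≈ 6.65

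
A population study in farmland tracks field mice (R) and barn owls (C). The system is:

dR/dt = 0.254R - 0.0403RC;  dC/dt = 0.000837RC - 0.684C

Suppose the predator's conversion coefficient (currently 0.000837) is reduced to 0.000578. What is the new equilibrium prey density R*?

R* ≈ 1180

At the interior fixed point, setting dC/dt = 0 with C > 0 fixes R* = (predator death rate)/(RC coefficient) — independent of the other coefficients.
With the change, R* = 0.684/0.000578 = 1180; it rises from 817.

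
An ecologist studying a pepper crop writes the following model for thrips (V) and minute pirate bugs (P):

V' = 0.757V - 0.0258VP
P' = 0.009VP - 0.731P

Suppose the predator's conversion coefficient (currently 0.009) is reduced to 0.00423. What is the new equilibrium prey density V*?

V* ≈ 173

At the interior fixed point, setting dP/dt = 0 with P > 0 fixes V* = (predator death rate)/(VP coefficient) — independent of the other coefficients.
With the change, V* = 0.731/0.00423 = 173; it rises from 81.2.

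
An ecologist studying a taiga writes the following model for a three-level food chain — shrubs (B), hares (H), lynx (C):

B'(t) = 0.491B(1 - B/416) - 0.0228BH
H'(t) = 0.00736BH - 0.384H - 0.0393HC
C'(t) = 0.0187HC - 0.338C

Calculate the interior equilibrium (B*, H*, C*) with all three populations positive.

From dC/dt = 0: 0.0187H* = 0.338, so H* = 18.1.
From dB/dt = 0: 0.491(1 - B*/416) = 0.0228·18.1, giving B* = 416·(1 - 0.839) = 66.8.
From dH/dt = 0: 0.00736·66.8 - 0.384 = 0.0393C*, so C* = 0.108/0.0393 = 2.75.

B* ≈ 66.8, H* ≈ 18.1, C* ≈ 2.75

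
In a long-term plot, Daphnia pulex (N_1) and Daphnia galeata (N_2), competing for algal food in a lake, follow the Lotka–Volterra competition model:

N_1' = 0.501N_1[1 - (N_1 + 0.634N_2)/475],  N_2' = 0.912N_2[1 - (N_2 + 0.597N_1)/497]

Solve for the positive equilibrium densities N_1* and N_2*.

N_1* ≈ 257, N_2* ≈ 343

Setting both brackets to zero gives the nullclines N_1 + 0.634N_2 = 475 and 0.597N_1 + N_2 = 497.
Substituting N_2 = 497 - 0.597N_1 into the first: N_1(1 - 0.634·0.597) = 475 - 0.634·497.
So N_1* = 160/0.622 = 257, and then N_2* = 497 - 0.597·257 = 343.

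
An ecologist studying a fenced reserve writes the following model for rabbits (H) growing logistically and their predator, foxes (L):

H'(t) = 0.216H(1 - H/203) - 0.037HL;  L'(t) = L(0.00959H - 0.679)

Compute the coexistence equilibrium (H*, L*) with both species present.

H* ≈ 70.8, L* ≈ 3.8

From dL/dt = 0 with L > 0: 0.00959H* = 0.679, so H* = 70.8.
Substitute into dH/dt = 0: 0.216(1 - 70.8/203) = 0.037L*.
The bracket is 0.651, giving L* = 0.141/0.037 = 3.8.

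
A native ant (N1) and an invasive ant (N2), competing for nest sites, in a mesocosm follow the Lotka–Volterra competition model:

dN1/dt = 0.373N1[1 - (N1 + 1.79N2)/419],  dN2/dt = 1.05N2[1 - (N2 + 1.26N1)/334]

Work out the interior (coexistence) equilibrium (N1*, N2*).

N1* ≈ 142, N2* ≈ 154

Setting both brackets to zero gives the nullclines N1 + 1.79N2 = 419 and 1.26N1 + N2 = 334.
Substituting N2 = 334 - 1.26N1 into the first: N1(1 - 1.79·1.26) = 419 - 1.79·334.
So N1* = -179/-1.26 = 142, and then N2* = 334 - 1.26·142 = 154.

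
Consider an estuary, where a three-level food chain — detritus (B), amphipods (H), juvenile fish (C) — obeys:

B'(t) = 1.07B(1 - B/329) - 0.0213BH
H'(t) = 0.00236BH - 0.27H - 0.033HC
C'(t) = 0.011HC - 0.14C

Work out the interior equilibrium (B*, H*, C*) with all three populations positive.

B* ≈ 246, H* ≈ 12.7, C* ≈ 9.39

From dC/dt = 0: 0.011H* = 0.14, so H* = 12.7.
From dB/dt = 0: 1.07(1 - B*/329) = 0.0213·12.7, giving B* = 329·(1 - 0.253) = 246.
From dH/dt = 0: 0.00236·246 - 0.27 = 0.033C*, so C* = 0.31/0.033 = 9.39.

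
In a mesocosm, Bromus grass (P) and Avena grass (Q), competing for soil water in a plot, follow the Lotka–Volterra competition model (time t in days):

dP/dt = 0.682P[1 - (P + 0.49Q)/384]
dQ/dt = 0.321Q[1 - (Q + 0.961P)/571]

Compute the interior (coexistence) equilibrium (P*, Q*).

Setting both brackets to zero gives the nullclines P + 0.49Q = 384 and 0.961P + Q = 571.
Substituting Q = 571 - 0.961P into the first: P(1 - 0.49·0.961) = 384 - 0.49·571.
So P* = 104/0.529 = 197, and then Q* = 571 - 0.961·197 = 382.

P* ≈ 197, Q* ≈ 382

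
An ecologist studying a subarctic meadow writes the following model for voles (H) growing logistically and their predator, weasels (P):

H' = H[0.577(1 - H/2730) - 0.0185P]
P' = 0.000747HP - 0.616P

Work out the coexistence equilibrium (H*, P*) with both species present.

From dP/dt = 0 with P > 0: 0.000747H* = 0.616, so H* = 825.
Substitute into dH/dt = 0: 0.577(1 - 825/2730) = 0.0185P*.
The bracket is 0.698, giving P* = 0.403/0.0185 = 21.8.

H* ≈ 825, P* ≈ 21.8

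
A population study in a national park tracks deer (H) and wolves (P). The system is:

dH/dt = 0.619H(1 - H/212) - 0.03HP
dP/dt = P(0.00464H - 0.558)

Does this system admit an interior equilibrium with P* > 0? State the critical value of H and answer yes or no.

Threshold H = 120; K > 120, so yes, the predator persists.

The predator equation gives dP/dt > 0 only when H > 0.558/0.00464 = 120.
Without the predator, H → K = 212. Since 212 > 120, the predator can invade and persist.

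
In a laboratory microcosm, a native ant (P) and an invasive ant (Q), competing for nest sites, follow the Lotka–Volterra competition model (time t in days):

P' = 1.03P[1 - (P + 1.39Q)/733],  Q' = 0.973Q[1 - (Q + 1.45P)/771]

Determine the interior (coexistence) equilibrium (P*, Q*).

Setting both brackets to zero gives the nullclines P + 1.39Q = 733 and 1.45P + Q = 771.
Substituting Q = 771 - 1.45P into the first: P(1 - 1.39·1.45) = 733 - 1.39·771.
So P* = -339/-1.02 = 334, and then Q* = 771 - 1.45·334 = 287.

P* ≈ 334, Q* ≈ 287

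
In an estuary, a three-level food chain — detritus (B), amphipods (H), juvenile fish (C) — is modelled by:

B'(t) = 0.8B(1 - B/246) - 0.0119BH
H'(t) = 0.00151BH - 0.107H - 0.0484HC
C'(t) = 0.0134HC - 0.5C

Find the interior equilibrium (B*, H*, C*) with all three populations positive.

B* ≈ 109, H* ≈ 37.3, C* ≈ 1.2

From dC/dt = 0: 0.0134H* = 0.5, so H* = 37.3.
From dB/dt = 0: 0.8(1 - B*/246) = 0.0119·37.3, giving B* = 246·(1 - 0.555) = 109.
From dH/dt = 0: 0.00151·109 - 0.107 = 0.0484C*, so C* = 0.0583/0.0484 = 1.2.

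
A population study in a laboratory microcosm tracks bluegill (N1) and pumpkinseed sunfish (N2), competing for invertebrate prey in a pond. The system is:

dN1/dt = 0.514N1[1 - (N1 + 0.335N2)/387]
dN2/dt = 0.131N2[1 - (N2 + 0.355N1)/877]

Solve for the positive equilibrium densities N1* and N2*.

Setting both brackets to zero gives the nullclines N1 + 0.335N2 = 387 and 0.355N1 + N2 = 877.
Substituting N2 = 877 - 0.355N1 into the first: N1(1 - 0.335·0.355) = 387 - 0.335·877.
So N1* = 93.2/0.881 = 106, and then N2* = 877 - 0.355·106 = 839.

N1* ≈ 106, N2* ≈ 839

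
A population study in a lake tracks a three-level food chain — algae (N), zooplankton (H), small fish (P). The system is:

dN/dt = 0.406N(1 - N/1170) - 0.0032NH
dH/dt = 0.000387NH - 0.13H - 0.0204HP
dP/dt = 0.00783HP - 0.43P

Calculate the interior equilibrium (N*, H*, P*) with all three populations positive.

From dP/dt = 0: 0.00783H* = 0.43, so H* = 54.9.
From dN/dt = 0: 0.406(1 - N*/1170) = 0.0032·54.9, giving N* = 1170·(1 - 0.433) = 664.
From dH/dt = 0: 0.000387·664 - 0.13 = 0.0204P*, so P* = 0.127/0.0204 = 6.22.

N* ≈ 664, H* ≈ 54.9, P* ≈ 6.22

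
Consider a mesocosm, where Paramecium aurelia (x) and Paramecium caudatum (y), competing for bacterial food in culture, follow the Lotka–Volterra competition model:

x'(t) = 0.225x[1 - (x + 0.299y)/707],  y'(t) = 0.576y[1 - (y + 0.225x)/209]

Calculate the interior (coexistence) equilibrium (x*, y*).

Setting both brackets to zero gives the nullclines x + 0.299y = 707 and 0.225x + y = 209.
Substituting y = 209 - 0.225x into the first: x(1 - 0.299·0.225) = 707 - 0.299·209.
So x* = 645/0.933 = 691, and then y* = 209 - 0.225·691 = 53.5.

x* ≈ 691, y* ≈ 53.5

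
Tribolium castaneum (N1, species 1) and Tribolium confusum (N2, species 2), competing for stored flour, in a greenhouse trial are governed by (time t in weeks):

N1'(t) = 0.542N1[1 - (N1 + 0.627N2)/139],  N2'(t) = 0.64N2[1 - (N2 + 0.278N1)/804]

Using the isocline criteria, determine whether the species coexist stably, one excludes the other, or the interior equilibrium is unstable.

species 2 excludes species 1

Compare the nullcline intercepts: K1/α12 = 139/0.627 = 222 < K2 = 804; K2/α21 = 804/0.278 = 2890 > K1 = 139.
Since the inequalities point opposite ways, species 2 can invade but species 1 cannot.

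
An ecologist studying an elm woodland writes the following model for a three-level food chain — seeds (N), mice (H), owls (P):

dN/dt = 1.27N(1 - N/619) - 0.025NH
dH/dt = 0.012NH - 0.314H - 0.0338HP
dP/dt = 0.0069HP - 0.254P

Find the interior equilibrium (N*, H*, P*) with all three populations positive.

From dP/dt = 0: 0.0069H* = 0.254, so H* = 36.8.
From dN/dt = 0: 1.27(1 - N*/619) = 0.025·36.8, giving N* = 619·(1 - 0.725) = 170.
From dH/dt = 0: 0.012·170 - 0.314 = 0.0338P*, so P* = 1.73/0.0338 = 51.2.

N* ≈ 170, H* ≈ 36.8, P* ≈ 51.2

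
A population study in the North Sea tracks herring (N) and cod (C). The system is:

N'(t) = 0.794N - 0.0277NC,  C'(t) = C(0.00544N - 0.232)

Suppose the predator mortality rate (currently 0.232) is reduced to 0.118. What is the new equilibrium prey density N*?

N* ≈ 21.7

At the interior fixed point, setting dC/dt = 0 with C > 0 fixes N* = (predator death rate)/(NC coefficient) — independent of the other coefficients.
With the change, N* = 0.118/0.00544 = 21.7; it falls from 42.6.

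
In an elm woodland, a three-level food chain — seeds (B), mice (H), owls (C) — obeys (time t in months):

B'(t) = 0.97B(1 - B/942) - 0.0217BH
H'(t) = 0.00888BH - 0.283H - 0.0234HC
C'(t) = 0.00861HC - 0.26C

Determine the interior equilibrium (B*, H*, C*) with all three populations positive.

B* ≈ 306, H* ≈ 30.2, C* ≈ 104

From dC/dt = 0: 0.00861H* = 0.26, so H* = 30.2.
From dB/dt = 0: 0.97(1 - B*/942) = 0.0217·30.2, giving B* = 942·(1 - 0.676) = 306.
From dH/dt = 0: 0.00888·306 - 0.283 = 0.0234C*, so C* = 2.43/0.0234 = 104.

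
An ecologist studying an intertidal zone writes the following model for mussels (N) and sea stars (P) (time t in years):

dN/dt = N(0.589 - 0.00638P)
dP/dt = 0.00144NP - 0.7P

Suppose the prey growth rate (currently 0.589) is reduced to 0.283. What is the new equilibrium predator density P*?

P* ≈ 44.4

At the interior fixed point, setting dN/dt = 0 with N > 0 fixes P* = (prey growth rate)/(NP coefficient) — independent of the other coefficients.
With the change, P* = 0.283/0.00638 = 44.4; it falls from 92.3.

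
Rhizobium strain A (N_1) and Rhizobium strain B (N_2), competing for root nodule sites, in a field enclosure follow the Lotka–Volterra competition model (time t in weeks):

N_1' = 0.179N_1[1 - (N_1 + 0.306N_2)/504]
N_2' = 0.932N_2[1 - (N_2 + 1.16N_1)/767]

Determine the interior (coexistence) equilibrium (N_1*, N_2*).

Setting both brackets to zero gives the nullclines N_1 + 0.306N_2 = 504 and 1.16N_1 + N_2 = 767.
Substituting N_2 = 767 - 1.16N_1 into the first: N_1(1 - 0.306·1.16) = 504 - 0.306·767.
So N_1* = 269/0.645 = 417, and then N_2* = 767 - 1.16·417 = 283.

N_1* ≈ 417, N_2* ≈ 283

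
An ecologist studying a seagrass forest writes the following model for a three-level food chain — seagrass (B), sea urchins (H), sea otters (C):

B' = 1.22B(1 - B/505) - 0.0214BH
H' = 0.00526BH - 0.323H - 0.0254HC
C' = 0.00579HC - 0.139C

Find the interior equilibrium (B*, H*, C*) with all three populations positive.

From dC/dt = 0: 0.00579H* = 0.139, so H* = 24.
From dB/dt = 0: 1.22(1 - B*/505) = 0.0214·24, giving B* = 505·(1 - 0.421) = 292.
From dH/dt = 0: 0.00526·292 - 0.323 = 0.0254C*, so C* = 1.21/0.0254 = 47.8.

B* ≈ 292, H* ≈ 24, C* ≈ 47.8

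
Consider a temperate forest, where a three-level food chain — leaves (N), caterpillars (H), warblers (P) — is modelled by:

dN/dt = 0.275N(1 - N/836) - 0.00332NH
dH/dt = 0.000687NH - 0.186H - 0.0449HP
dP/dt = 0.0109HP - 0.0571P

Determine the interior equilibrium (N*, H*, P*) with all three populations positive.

From dP/dt = 0: 0.0109H* = 0.0571, so H* = 5.24.
From dN/dt = 0: 0.275(1 - N*/836) = 0.00332·5.24, giving N* = 836·(1 - 0.0632) = 783.
From dH/dt = 0: 0.000687·783 - 0.186 = 0.0449P*, so P* = 0.352/0.0449 = 7.84.

N* ≈ 783, H* ≈ 5.24, P* ≈ 7.84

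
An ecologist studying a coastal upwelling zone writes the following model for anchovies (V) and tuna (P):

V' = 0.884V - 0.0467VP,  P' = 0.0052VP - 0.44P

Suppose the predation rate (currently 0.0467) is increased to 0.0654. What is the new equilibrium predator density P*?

P* ≈ 13.5

At the interior fixed point, setting dV/dt = 0 with V > 0 fixes P* = (prey growth rate)/(VP coefficient) — independent of the other coefficients.
With the change, P* = 0.884/0.0654 = 13.5; it falls from 18.9.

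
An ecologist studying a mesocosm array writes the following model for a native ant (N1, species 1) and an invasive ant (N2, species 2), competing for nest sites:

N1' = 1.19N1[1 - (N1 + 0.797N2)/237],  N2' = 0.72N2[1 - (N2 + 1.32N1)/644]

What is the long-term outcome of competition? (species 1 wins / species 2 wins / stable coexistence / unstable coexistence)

Compare the nullcline intercepts: K1/α12 = 237/0.797 = 297 < K2 = 644; K2/α21 = 644/1.32 = 488 > K1 = 237.
Since the inequalities point opposite ways, species 2 can invade but species 1 cannot.

species 2 excludes species 1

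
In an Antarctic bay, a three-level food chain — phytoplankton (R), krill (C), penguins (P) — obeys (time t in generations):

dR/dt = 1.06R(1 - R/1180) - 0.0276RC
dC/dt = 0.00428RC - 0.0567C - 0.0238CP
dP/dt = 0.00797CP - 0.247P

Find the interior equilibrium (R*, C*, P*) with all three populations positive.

From dP/dt = 0: 0.00797C* = 0.247, so C* = 31.
From dR/dt = 0: 1.06(1 - R*/1180) = 0.0276·31, giving R* = 1180·(1 - 0.807) = 228.
From dC/dt = 0: 0.00428·228 - 0.0567 = 0.0238P*, so P* = 0.918/0.0238 = 38.6.

R* ≈ 228, C* ≈ 31, P* ≈ 38.6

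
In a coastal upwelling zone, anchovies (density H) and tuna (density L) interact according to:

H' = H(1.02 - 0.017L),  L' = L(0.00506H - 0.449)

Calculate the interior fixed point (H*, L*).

H* ≈ 88.7, L* ≈ 60

Set dL/dt = 0 with L > 0: 0.00506H - 0.449 = 0, so H* = 0.449/0.00506 = 88.7.
Set dH/dt = 0 with H > 0: 1.02 - 0.017L = 0, so L* = 1.02/0.017 = 60.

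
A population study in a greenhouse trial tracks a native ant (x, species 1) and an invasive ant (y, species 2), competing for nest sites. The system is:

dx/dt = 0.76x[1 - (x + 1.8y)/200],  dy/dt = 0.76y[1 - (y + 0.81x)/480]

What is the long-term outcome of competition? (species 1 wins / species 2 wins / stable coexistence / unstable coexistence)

Compare the nullcline intercepts: K1/α12 = 200/1.8 = 111 < K2 = 480; K2/α21 = 480/0.81 = 593 > K1 = 200.
Since the inequalities point opposite ways, species 2 can invade but species 1 cannot.

species 2 excludes species 1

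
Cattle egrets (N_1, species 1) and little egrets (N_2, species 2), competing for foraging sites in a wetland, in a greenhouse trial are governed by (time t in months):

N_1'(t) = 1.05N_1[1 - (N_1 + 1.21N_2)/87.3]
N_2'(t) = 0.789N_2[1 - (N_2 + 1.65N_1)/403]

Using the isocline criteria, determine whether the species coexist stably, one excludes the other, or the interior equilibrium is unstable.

Compare the nullcline intercepts: K1/α12 = 87.3/1.21 = 72.1 < K2 = 403; K2/α21 = 403/1.65 = 244 > K1 = 87.3.
Since the inequalities point opposite ways, species 2 can invade but species 1 cannot.

species 2 excludes species 1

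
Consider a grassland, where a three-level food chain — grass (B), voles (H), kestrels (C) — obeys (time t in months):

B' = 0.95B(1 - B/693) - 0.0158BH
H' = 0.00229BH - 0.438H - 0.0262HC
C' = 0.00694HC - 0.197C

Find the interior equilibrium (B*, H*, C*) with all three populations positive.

From dC/dt = 0: 0.00694H* = 0.197, so H* = 28.4.
From dB/dt = 0: 0.95(1 - B*/693) = 0.0158·28.4, giving B* = 693·(1 - 0.472) = 366.
From dH/dt = 0: 0.00229·366 - 0.438 = 0.0262C*, so C* = 0.4/0.0262 = 15.3.

B* ≈ 366, H* ≈ 28.4, C* ≈ 15.3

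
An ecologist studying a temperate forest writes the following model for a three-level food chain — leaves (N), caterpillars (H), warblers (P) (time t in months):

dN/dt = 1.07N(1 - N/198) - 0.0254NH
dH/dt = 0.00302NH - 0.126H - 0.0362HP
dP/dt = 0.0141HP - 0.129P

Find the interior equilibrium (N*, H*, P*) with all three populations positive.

From dP/dt = 0: 0.0141H* = 0.129, so H* = 9.15.
From dN/dt = 0: 1.07(1 - N*/198) = 0.0254·9.15, giving N* = 198·(1 - 0.217) = 155.
From dH/dt = 0: 0.00302·155 - 0.126 = 0.0362P*, so P* = 0.342/0.0362 = 9.45.

N* ≈ 155, H* ≈ 9.15, P* ≈ 9.45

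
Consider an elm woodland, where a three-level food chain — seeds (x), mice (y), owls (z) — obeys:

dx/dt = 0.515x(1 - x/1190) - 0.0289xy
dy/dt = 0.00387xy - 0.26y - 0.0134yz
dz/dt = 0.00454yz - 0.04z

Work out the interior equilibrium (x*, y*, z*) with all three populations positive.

x* ≈ 602, y* ≈ 8.81, z* ≈ 154

From dz/dt = 0: 0.00454y* = 0.04, so y* = 8.81.
From dx/dt = 0: 0.515(1 - x*/1190) = 0.0289·8.81, giving x* = 1190·(1 - 0.494) = 602.
From dy/dt = 0: 0.00387·602 - 0.26 = 0.0134z*, so z* = 2.07/0.0134 = 154.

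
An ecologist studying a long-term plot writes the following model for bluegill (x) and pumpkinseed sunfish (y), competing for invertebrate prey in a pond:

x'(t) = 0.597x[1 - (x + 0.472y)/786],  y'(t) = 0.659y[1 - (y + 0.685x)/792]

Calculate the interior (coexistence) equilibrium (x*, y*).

Setting both brackets to zero gives the nullclines x + 0.472y = 786 and 0.685x + y = 792.
Substituting y = 792 - 0.685x into the first: x(1 - 0.472·0.685) = 786 - 0.472·792.
So x* = 412/0.677 = 609, and then y* = 792 - 0.685·609 = 375.

x* ≈ 609, y* ≈ 375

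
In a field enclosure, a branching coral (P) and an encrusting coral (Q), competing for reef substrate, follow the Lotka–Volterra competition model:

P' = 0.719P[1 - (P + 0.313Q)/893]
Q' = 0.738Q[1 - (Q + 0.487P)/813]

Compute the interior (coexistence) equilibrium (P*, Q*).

P* ≈ 753, Q* ≈ 446

Setting both brackets to zero gives the nullclines P + 0.313Q = 893 and 0.487P + Q = 813.
Substituting Q = 813 - 0.487P into the first: P(1 - 0.313·0.487) = 893 - 0.313·813.
So P* = 639/0.848 = 753, and then Q* = 813 - 0.487·753 = 446.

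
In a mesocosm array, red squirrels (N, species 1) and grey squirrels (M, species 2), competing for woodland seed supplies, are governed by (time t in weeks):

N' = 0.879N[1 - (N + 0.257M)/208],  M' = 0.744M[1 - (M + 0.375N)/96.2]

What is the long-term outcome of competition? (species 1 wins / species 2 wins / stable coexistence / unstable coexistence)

Compare the nullcline intercepts: K1/α12 = 208/0.257 = 809 > K2 = 96.2; K2/α21 = 96.2/0.375 = 257 > K1 = 208.
Since both inequalities hold, each species can invade when rare, so the interior equilibrium is stable.

stable coexistence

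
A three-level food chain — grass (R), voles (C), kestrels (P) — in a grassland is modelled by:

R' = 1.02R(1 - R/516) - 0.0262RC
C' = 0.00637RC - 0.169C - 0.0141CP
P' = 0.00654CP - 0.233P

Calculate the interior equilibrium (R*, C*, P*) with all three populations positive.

R* ≈ 43.8, C* ≈ 35.6, P* ≈ 7.8

From dP/dt = 0: 0.00654C* = 0.233, so C* = 35.6.
From dR/dt = 0: 1.02(1 - R*/516) = 0.0262·35.6, giving R* = 516·(1 - 0.915) = 43.8.
From dC/dt = 0: 0.00637·43.8 - 0.169 = 0.0141P*, so P* = 0.11/0.0141 = 7.8.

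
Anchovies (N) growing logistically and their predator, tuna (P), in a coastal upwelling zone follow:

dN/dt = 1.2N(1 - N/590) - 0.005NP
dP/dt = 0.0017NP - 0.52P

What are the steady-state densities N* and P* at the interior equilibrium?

From dP/dt = 0 with P > 0: 0.0017N* = 0.52, so N* = 306.
Substitute into dN/dt = 0: 1.2(1 - 306/590) = 0.005P*.
The bracket is 0.482, giving P* = 0.578/0.005 = 116.

N* ≈ 306, P* ≈ 116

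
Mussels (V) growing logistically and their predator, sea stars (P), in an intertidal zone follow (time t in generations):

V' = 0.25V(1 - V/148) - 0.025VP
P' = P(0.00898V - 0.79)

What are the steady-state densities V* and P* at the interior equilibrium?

V* ≈ 88, P* ≈ 4.06

From dP/dt = 0 with P > 0: 0.00898V* = 0.79, so V* = 88.
Substitute into dV/dt = 0: 0.25(1 - 88/148) = 0.025P*.
The bracket is 0.406, giving P* = 0.101/0.025 = 4.06.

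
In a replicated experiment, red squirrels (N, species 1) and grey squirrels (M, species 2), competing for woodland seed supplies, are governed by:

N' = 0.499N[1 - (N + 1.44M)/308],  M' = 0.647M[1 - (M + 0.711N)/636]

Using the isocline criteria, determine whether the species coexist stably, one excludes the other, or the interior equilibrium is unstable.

species 2 excludes species 1

Compare the nullcline intercepts: K1/α12 = 308/1.44 = 214 < K2 = 636; K2/α21 = 636/0.711 = 895 > K1 = 308.
Since the inequalities point opposite ways, species 2 can invade but species 1 cannot.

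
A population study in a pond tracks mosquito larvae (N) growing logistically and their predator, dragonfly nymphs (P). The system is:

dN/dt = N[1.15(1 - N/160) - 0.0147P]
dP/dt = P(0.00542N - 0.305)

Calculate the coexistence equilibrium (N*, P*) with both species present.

N* ≈ 56.3, P* ≈ 50.7

From dP/dt = 0 with P > 0: 0.00542N* = 0.305, so N* = 56.3.
Substitute into dN/dt = 0: 1.15(1 - 56.3/160) = 0.0147P*.
The bracket is 0.648, giving P* = 0.746/0.0147 = 50.7.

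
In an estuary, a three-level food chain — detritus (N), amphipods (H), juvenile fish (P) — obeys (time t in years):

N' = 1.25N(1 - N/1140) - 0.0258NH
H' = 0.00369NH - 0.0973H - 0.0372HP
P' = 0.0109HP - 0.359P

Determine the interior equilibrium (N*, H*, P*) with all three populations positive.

N* ≈ 365, H* ≈ 32.9, P* ≈ 33.6

From dP/dt = 0: 0.0109H* = 0.359, so H* = 32.9.
From dN/dt = 0: 1.25(1 - N*/1140) = 0.0258·32.9, giving N* = 1140·(1 - 0.68) = 365.
From dH/dt = 0: 0.00369·365 - 0.0973 = 0.0372P*, so P* = 1.25/0.0372 = 33.6.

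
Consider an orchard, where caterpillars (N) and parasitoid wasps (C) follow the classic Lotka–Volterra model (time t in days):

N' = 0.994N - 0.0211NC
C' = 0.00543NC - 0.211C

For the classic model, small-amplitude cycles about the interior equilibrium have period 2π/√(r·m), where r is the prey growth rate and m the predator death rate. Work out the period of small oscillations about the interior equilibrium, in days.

Here r = 0.994 and m = 0.211, so r·m = 0.21.
ω = √0.21 = 0.458 per day, hence T = 2π/ω ≈ 13.7 days.

T ≈ 13.7 days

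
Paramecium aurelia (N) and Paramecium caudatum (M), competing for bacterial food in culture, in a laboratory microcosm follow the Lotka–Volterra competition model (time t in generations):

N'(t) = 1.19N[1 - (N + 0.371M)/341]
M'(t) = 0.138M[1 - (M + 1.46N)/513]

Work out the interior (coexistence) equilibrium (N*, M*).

Setting both brackets to zero gives the nullclines N + 0.371M = 341 and 1.46N + M = 513.
Substituting M = 513 - 1.46N into the first: N(1 - 0.371·1.46) = 341 - 0.371·513.
So N* = 151/0.458 = 329, and then M* = 513 - 1.46·329 = 33.

N* ≈ 329, M* ≈ 33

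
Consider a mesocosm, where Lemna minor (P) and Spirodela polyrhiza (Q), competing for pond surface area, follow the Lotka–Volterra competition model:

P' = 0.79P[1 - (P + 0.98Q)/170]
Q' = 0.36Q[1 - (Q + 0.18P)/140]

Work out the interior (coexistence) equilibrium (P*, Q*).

P* ≈ 39.8, Q* ≈ 133

Setting both brackets to zero gives the nullclines P + 0.98Q = 170 and 0.18P + Q = 140.
Substituting Q = 140 - 0.18P into the first: P(1 - 0.98·0.18) = 170 - 0.98·140.
So P* = 32.8/0.824 = 39.8, and then Q* = 140 - 0.18·39.8 = 133.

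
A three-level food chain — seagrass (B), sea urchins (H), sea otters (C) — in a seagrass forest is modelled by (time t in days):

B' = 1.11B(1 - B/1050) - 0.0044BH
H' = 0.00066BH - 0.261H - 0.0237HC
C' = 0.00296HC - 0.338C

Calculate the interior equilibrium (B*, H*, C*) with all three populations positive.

B* ≈ 575, H* ≈ 114, C* ≈ 4.99

From dC/dt = 0: 0.00296H* = 0.338, so H* = 114.
From dB/dt = 0: 1.11(1 - B*/1050) = 0.0044·114, giving B* = 1050·(1 - 0.453) = 575.
From dH/dt = 0: 0.00066·575 - 0.261 = 0.0237C*, so C* = 0.118/0.0237 = 4.99.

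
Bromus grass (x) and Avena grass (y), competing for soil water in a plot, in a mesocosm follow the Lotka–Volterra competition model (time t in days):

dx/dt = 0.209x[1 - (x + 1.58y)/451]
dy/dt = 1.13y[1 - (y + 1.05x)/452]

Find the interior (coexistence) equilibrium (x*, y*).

Setting both brackets to zero gives the nullclines x + 1.58y = 451 and 1.05x + y = 452.
Substituting y = 452 - 1.05x into the first: x(1 - 1.58·1.05) = 451 - 1.58·452.
So x* = -263/-0.659 = 399, and then y* = 452 - 1.05·399 = 32.7.

x* ≈ 399, y* ≈ 32.7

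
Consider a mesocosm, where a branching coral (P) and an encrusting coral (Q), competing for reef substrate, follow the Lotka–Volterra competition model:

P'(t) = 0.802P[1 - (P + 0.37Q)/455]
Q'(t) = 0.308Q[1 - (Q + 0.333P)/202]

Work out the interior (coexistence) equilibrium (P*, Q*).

P* ≈ 434, Q* ≈ 57.6

Setting both brackets to zero gives the nullclines P + 0.37Q = 455 and 0.333P + Q = 202.
Substituting Q = 202 - 0.333P into the first: P(1 - 0.37·0.333) = 455 - 0.37·202.
So P* = 380/0.877 = 434, and then Q* = 202 - 0.333·434 = 57.6.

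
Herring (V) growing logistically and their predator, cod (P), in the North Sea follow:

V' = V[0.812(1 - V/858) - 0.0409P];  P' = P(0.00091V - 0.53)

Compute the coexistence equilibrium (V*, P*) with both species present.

V* ≈ 582, P* ≈ 6.38

From dP/dt = 0 with P > 0: 0.00091V* = 0.53, so V* = 582.
Substitute into dV/dt = 0: 0.812(1 - 582/858) = 0.0409P*.
The bracket is 0.321, giving P* = 0.261/0.0409 = 6.38.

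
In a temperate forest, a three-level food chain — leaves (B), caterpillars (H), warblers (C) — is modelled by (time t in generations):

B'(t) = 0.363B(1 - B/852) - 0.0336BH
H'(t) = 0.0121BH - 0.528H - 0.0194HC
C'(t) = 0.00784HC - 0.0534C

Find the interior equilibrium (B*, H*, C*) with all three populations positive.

B* ≈ 315, H* ≈ 6.81, C* ≈ 169

From dC/dt = 0: 0.00784H* = 0.0534, so H* = 6.81.
From dB/dt = 0: 0.363(1 - B*/852) = 0.0336·6.81, giving B* = 852·(1 - 0.63) = 315.
From dH/dt = 0: 0.0121·315 - 0.528 = 0.0194C*, so C* = 3.28/0.0194 = 169.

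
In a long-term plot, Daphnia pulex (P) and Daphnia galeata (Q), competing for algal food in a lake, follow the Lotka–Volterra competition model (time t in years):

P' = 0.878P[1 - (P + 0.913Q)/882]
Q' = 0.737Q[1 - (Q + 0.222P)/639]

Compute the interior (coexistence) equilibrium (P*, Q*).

P* ≈ 374, Q* ≈ 556

Setting both brackets to zero gives the nullclines P + 0.913Q = 882 and 0.222P + Q = 639.
Substituting Q = 639 - 0.222P into the first: P(1 - 0.913·0.222) = 882 - 0.913·639.
So P* = 299/0.797 = 374, and then Q* = 639 - 0.222·374 = 556.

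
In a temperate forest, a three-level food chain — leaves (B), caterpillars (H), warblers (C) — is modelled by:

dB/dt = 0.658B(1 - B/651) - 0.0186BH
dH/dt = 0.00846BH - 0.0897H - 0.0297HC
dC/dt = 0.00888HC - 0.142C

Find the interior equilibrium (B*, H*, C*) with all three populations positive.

From dC/dt = 0: 0.00888H* = 0.142, so H* = 16.
From dB/dt = 0: 0.658(1 - B*/651) = 0.0186·16, giving B* = 651·(1 - 0.452) = 357.
From dH/dt = 0: 0.00846·357 - 0.0897 = 0.0297C*, so C* = 2.93/0.0297 = 98.6.

B* ≈ 357, H* ≈ 16, C* ≈ 98.6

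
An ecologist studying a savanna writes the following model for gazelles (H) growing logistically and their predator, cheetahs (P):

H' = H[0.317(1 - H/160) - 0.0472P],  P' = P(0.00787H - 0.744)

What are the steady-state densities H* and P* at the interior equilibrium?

From dP/dt = 0 with P > 0: 0.00787H* = 0.744, so H* = 94.5.
Substitute into dH/dt = 0: 0.317(1 - 94.5/160) = 0.0472P*.
The bracket is 0.409, giving P* = 0.13/0.0472 = 2.75.

H* ≈ 94.5, P* ≈ 2.75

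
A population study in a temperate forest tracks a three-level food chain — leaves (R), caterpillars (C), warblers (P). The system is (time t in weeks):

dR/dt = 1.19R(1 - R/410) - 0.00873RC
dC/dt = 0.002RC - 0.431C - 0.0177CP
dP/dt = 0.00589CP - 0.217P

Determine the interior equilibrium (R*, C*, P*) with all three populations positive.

R* ≈ 299, C* ≈ 36.8, P* ≈ 9.46

From dP/dt = 0: 0.00589C* = 0.217, so C* = 36.8.
From dR/dt = 0: 1.19(1 - R*/410) = 0.00873·36.8, giving R* = 410·(1 - 0.27) = 299.
From dC/dt = 0: 0.002·299 - 0.431 = 0.0177P*, so P* = 0.167/0.0177 = 9.46.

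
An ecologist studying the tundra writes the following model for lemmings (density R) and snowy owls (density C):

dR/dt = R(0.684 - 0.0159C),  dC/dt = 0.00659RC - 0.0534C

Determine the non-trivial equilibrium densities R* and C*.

Set dC/dt = 0 with C > 0: 0.00659R - 0.0534 = 0, so R* = 0.0534/0.00659 = 8.1.
Set dR/dt = 0 with R > 0: 0.684 - 0.0159C = 0, so C* = 0.684/0.0159 = 43.

R* ≈ 8.1, C* ≈ 43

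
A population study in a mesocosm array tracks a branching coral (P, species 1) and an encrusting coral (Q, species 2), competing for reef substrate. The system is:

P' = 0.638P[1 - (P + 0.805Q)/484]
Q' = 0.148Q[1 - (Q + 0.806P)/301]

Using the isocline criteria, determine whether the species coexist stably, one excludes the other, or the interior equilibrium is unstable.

species 1 excludes species 2

Compare the nullcline intercepts: K1/α12 = 484/0.805 = 601 > K2 = 301; K2/α21 = 301/0.806 = 373 < K1 = 484.
Since the inequalities point opposite ways, species 1 can invade but species 2 cannot.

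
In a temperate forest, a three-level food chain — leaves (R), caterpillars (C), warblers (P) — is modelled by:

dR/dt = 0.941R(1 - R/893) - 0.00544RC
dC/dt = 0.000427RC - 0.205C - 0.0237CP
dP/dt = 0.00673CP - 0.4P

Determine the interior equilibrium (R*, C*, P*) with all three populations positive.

R* ≈ 586, C* ≈ 59.4, P* ≈ 1.91

From dP/dt = 0: 0.00673C* = 0.4, so C* = 59.4.
From dR/dt = 0: 0.941(1 - R*/893) = 0.00544·59.4, giving R* = 893·(1 - 0.344) = 586.
From dC/dt = 0: 0.000427·586 - 0.205 = 0.0237P*, so P* = 0.0453/0.0237 = 1.91.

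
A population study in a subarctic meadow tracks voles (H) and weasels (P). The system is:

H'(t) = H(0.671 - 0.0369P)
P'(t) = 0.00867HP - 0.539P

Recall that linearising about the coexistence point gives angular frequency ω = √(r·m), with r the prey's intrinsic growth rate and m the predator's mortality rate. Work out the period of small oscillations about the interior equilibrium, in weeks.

T ≈ 10.4 weeks

Here r = 0.671 and m = 0.539, so r·m = 0.362.
ω = √0.362 = 0.601 per week, hence T = 2π/ω ≈ 10.4 weeks.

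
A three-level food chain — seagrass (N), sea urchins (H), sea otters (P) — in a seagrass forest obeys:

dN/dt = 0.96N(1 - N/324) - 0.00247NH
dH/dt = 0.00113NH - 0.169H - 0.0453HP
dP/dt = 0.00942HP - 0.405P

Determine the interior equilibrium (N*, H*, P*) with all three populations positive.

From dP/dt = 0: 0.00942H* = 0.405, so H* = 43.
From dN/dt = 0: 0.96(1 - N*/324) = 0.00247·43, giving N* = 324·(1 - 0.111) = 288.
From dH/dt = 0: 0.00113·288 - 0.169 = 0.0453P*, so P* = 0.157/0.0453 = 3.46.

N* ≈ 288, H* ≈ 43, P* ≈ 3.46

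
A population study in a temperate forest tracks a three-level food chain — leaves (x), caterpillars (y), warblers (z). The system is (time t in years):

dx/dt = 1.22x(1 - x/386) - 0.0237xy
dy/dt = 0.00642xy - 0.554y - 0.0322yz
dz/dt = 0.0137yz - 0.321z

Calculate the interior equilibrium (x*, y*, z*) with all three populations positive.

x* ≈ 210, y* ≈ 23.4, z* ≈ 24.7

From dz/dt = 0: 0.0137y* = 0.321, so y* = 23.4.
From dx/dt = 0: 1.22(1 - x*/386) = 0.0237·23.4, giving x* = 386·(1 - 0.455) = 210.
From dy/dt = 0: 0.00642·210 - 0.554 = 0.0322z*, so z* = 0.796/0.0322 = 24.7.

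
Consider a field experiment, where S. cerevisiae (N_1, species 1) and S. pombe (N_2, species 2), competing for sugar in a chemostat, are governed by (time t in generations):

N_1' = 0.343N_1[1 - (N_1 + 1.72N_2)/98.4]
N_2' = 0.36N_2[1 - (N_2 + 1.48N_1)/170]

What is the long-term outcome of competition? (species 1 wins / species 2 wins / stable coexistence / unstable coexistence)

Compare the nullcline intercepts: K1/α12 = 98.4/1.72 = 57.2 < K2 = 170; K2/α21 = 170/1.48 = 115 > K1 = 98.4.
Since the inequalities point opposite ways, species 2 can invade but species 1 cannot.

species 2 excludes species 1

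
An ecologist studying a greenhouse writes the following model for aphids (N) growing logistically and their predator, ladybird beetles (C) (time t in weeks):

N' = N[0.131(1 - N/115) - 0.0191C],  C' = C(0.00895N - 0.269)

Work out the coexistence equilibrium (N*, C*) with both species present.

N* ≈ 30.1, C* ≈ 5.07

From dC/dt = 0 with C > 0: 0.00895N* = 0.269, so N* = 30.1.
Substitute into dN/dt = 0: 0.131(1 - 30.1/115) = 0.0191C*.
The bracket is 0.739, giving C* = 0.0968/0.0191 = 5.07.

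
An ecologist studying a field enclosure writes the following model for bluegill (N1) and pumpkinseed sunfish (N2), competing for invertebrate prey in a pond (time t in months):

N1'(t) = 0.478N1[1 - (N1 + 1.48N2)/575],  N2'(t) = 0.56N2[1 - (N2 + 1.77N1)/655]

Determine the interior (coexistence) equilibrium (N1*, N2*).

Setting both brackets to zero gives the nullclines N1 + 1.48N2 = 575 and 1.77N1 + N2 = 655.
Substituting N2 = 655 - 1.77N1 into the first: N1(1 - 1.48·1.77) = 575 - 1.48·655.
So N1* = -394/-1.62 = 244, and then N2* = 655 - 1.77·244 = 224.

N1* ≈ 244, N2* ≈ 224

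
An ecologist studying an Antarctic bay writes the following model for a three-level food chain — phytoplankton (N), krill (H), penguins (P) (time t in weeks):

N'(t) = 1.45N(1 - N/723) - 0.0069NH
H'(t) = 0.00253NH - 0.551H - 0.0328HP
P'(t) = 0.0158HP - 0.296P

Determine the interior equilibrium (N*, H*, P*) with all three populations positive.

From dP/dt = 0: 0.0158H* = 0.296, so H* = 18.7.
From dN/dt = 0: 1.45(1 - N*/723) = 0.0069·18.7, giving N* = 723·(1 - 0.0891) = 659.
From dH/dt = 0: 0.00253·659 - 0.551 = 0.0328P*, so P* = 1.12/0.0328 = 34.

N* ≈ 659, H* ≈ 18.7, P* ≈ 34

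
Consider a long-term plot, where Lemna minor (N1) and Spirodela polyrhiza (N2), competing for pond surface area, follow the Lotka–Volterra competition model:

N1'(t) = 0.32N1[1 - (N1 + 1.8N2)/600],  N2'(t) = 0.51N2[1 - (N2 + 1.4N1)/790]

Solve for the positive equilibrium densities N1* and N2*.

Setting both brackets to zero gives the nullclines N1 + 1.8N2 = 600 and 1.4N1 + N2 = 790.
Substituting N2 = 790 - 1.4N1 into the first: N1(1 - 1.8·1.4) = 600 - 1.8·790.
So N1* = -822/-1.52 = 541, and then N2* = 790 - 1.4·541 = 32.9.

N1* ≈ 541, N2* ≈ 32.9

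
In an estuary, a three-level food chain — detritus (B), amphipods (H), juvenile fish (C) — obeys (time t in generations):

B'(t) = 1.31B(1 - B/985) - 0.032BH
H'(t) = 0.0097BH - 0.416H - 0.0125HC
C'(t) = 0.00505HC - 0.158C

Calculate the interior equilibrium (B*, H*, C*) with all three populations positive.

B* ≈ 232, H* ≈ 31.3, C* ≈ 147

From dC/dt = 0: 0.00505H* = 0.158, so H* = 31.3.
From dB/dt = 0: 1.31(1 - B*/985) = 0.032·31.3, giving B* = 985·(1 - 0.764) = 232.
From dH/dt = 0: 0.0097·232 - 0.416 = 0.0125C*, so C* = 1.84/0.0125 = 147.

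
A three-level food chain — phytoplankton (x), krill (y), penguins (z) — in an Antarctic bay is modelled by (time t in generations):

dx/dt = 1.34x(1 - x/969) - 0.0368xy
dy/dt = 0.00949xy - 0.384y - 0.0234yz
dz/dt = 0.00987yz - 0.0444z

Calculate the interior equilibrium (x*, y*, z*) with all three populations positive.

From dz/dt = 0: 0.00987y* = 0.0444, so y* = 4.5.
From dx/dt = 0: 1.34(1 - x*/969) = 0.0368·4.5, giving x* = 969·(1 - 0.124) = 849.
From dy/dt = 0: 0.00949·849 - 0.384 = 0.0234z*, so z* = 7.68/0.0234 = 328.

x* ≈ 849, y* ≈ 4.5, z* ≈ 328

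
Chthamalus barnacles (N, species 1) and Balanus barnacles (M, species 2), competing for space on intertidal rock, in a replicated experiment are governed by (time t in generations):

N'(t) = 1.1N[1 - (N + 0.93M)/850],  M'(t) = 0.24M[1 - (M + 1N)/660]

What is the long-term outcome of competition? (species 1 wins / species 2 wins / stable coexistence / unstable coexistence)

species 1 excludes species 2

Compare the nullcline intercepts: K1/α12 = 850/0.93 = 914 > K2 = 660; K2/α21 = 660/1 = 660 < K1 = 850.
Since the inequalities point opposite ways, species 1 can invade but species 2 cannot.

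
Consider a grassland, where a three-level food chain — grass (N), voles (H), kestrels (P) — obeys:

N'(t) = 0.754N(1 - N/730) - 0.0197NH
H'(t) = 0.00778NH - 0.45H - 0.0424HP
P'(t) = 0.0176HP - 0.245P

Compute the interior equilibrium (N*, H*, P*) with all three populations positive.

N* ≈ 464, H* ≈ 13.9, P* ≈ 74.6

From dP/dt = 0: 0.0176H* = 0.245, so H* = 13.9.
From dN/dt = 0: 0.754(1 - N*/730) = 0.0197·13.9, giving N* = 730·(1 - 0.364) = 464.
From dH/dt = 0: 0.00778·464 - 0.45 = 0.0424P*, so P* = 3.16/0.0424 = 74.6.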